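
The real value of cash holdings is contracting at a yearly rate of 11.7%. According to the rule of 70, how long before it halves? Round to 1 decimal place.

≈ 6.0 years

The rule works in reverse for decay: 70/11.7 ≈ 5.98 years to halve.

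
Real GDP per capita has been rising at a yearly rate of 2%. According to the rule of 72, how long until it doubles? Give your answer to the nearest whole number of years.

At 2%, doubling takes about 72/2 = 36.00 years.

roughly 36 years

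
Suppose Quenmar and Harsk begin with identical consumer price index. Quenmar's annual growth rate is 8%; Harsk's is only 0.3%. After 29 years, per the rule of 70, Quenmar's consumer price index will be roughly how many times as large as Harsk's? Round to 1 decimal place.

Quenmar pulls ahead at 7.7 pp per year, so the ratio doubles every 70/7.7 ≈ 9.09 years.
In 29 years that's 3.19 doublings: 2^3.19 ≈ 9.1.

roughly 9.1 times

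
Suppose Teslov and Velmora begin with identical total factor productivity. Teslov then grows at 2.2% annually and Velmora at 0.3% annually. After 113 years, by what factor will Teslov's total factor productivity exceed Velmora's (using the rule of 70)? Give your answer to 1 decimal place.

around 8.4 times

Only the 1.9-point difference matters.
70/1.9 ≈ 36.84 years per doubling of the ratio; 113 years gives 3.07 doublings, so ≈ 8.4×.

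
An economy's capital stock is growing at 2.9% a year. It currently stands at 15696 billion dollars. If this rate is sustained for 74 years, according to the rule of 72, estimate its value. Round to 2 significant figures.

It doubles every 72/2.9 ≈ 24.83 years, so 74 years is 2.98 doublings.
2^2.98 ≈ 7.89; 15696 × 7.89 ≈ 120000 billion dollars.

around 120000 billion dollars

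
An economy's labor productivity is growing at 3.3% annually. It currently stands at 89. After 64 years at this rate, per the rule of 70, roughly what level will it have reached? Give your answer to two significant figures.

It doubles every 70/3.3 ≈ 21.21 years, so 64 years is 3.02 doublings.
2^3.02 ≈ 8.11; 89 × 8.11 ≈ 720.

720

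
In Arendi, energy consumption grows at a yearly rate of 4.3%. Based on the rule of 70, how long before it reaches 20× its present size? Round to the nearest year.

Doubling time ≈ 70/4.3 = 16.28 years.
Reaching 20× takes log₂(20) ≈ 4.32 doublings.
4.32 × 16.28 ≈ 70 years.

≈ 70 years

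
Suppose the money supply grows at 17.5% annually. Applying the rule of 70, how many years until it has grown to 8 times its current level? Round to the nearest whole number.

Doubling time ≈ 70/17.5 = 4.00 years.
8× is 3 doublings, so 3 × 4.00 ≈ 12 years.

approximately 12 years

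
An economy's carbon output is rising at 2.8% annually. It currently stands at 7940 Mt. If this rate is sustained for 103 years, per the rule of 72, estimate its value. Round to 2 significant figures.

≈ 130000 Mt

Doubling time ≈ 72/2.8 = 25.71 years.
103 years is 103/25.71 ≈ 4.01 doublings, a factor of 2^4.01 ≈ 16.11.
7940 × 16.11 ≈ 130000 Mt.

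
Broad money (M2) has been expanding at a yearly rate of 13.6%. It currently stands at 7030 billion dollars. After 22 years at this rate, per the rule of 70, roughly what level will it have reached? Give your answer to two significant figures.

Doubling time ≈ 70/13.6 = 5.15 years.
22 years is 22/5.15 ≈ 4.27 doublings, a factor of 2^4.27 ≈ 19.29.
7030 × 19.29 ≈ 140000 billion dollars.

≈ 140000 billion dollars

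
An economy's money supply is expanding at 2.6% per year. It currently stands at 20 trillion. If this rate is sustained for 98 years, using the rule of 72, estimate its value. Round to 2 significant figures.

approximately 230 trillion

Doubling time ≈ 72/2.6 = 27.69 years.
98 years is 98/27.69 ≈ 3.54 doublings, a factor of 2^3.54 ≈ 11.63.
20 × 11.63 ≈ 230 trillion.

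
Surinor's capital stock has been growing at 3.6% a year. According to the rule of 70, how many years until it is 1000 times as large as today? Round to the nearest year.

around 194 years

At 3.6% it doubles every 70/3.6 ≈ 19.44 years.
Reaching 1000× takes log₂(1000) ≈ 9.97 doublings.
9.97 × 19.44 ≈ 194 years.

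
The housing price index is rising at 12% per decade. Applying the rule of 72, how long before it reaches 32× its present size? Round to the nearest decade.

Doubling time ≈ 72/12 = 6.00 decades.
Getting to 32× needs 5 doublings: 5 × 6.00 ≈ 30 decades.

approximately 30 decades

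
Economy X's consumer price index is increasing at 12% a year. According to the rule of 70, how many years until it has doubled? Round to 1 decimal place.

approximately 5.8 years

Doubling time ≈ 70 / 12 = 5.83 years.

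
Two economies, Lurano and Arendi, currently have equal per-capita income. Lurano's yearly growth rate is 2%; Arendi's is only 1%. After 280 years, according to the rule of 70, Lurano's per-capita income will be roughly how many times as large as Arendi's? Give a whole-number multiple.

Rate gap = 2% − 1% = 1 point.
The ratio doubles every 70/1 ≈ 70.00 years.
280/70.00 ≈ 4.00 doublings → ratio ≈ 2^4.00 ≈ 16.

16 times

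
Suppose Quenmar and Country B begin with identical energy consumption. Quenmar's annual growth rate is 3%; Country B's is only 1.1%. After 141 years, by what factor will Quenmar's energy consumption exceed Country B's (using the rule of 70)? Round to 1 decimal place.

Rate gap = 3% − 1.1% = 1.9 points.
The ratio doubles every 70/1.9 ≈ 36.84 years.
141/36.84 ≈ 3.83 doublings → ratio ≈ 2^3.83 ≈ 14.2.

roughly 14.2 times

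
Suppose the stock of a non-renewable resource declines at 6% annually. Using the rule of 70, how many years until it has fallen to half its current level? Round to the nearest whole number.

roughly 12 years

The rule works in reverse for decay: 70/6 ≈ 11.67 years to halve.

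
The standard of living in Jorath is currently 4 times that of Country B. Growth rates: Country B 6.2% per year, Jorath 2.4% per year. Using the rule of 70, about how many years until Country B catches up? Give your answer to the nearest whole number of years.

≈ 37 years

The growth-rate gap is 6.2% − 2.4% = 3.8 percentage points.
So the ratio between them halves every 70/3.8 ≈ 18.42 years.
A 4 times gap closes after 2 halvings: 2 × 18.42 ≈ 37 years.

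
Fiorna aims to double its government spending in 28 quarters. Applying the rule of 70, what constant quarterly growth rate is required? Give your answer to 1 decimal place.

about 2.5% per quarter

70 / 28 ≈ 2.50, so about 2.5% per quarter.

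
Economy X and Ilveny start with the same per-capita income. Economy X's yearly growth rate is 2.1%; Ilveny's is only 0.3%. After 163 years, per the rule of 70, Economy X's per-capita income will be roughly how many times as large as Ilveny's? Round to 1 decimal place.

Rate gap = 2.1% − 0.3% = 1.8 points.
The ratio doubles every 70/1.8 ≈ 38.89 years.
163/38.89 ≈ 4.19 doublings → ratio ≈ 2^4.19 ≈ 18.3.

around 18.3 times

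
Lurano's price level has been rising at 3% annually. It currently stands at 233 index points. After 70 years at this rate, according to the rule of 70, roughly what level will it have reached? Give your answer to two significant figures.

It doubles every 70/3 ≈ 23.33 years, so 70 years is 3.00 doublings.
2^3.00 ≈ 8.00; 233 × 8.00 ≈ 1900 index points.

≈ 1900 index points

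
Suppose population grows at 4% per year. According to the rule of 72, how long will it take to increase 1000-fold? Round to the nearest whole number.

≈ 179 years

One doubling takes 72/4 = 18.00 years.
1000× is log₂ 1000 ≈ 9.97 doublings, so ≈ 9.97 × 18.00 = 179 years.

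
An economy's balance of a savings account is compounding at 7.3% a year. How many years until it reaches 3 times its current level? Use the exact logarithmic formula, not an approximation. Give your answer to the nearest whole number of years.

t = ln(3) / ln(1 + 0.073) = 1.0986 / 0.070458 ≈ 15.59.
≈ 16 years.

16 years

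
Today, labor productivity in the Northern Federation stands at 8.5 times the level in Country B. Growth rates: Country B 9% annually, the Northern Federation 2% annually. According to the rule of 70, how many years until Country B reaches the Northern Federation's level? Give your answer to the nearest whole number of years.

The growth-rate gap is 9% − 2% = 7 percentage points.
So the ratio between them halves every 70/7 ≈ 10.00 years.
An 8.5 times gap takes log₂(8.5) ≈ 3.09 halvings to close: 3.09 × 10.00 ≈ 31 years.

≈ 31 years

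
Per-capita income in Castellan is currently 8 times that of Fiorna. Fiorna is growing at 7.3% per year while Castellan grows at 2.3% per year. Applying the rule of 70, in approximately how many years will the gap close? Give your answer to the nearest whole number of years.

around 42 years

Fiorna gains on Castellan at 7.3% − 2.3% = 5 points a year.
At that relative rate the gap halves every 70/5 ≈ 14.00 years.
An 8 times gap closes after 3 halvings: 3 × 14.00 ≈ 42 years.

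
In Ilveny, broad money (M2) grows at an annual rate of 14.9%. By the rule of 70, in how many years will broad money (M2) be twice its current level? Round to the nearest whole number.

At 14.9%, doubling takes about 70/14.9 = 4.70 years.

around 5 years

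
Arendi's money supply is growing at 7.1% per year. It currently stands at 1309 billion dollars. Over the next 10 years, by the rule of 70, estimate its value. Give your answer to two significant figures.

Doubling time ≈ 70/7.1 = 9.86 years.
10 years is 10/9.86 ≈ 1.01 doublings, a factor of 2^1.01 ≈ 2.01.
1309 × 2.01 ≈ 2600 billion dollars.

approximately 2600 billion dollars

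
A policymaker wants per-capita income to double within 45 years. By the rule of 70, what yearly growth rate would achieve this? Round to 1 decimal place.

70 / 45 ≈ 1.56, so about 1.6% per year.

about 1.6% per year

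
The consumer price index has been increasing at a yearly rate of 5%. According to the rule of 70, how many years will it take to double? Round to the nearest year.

At 5%, doubling takes about 70/5 = 14.00 years.

14 years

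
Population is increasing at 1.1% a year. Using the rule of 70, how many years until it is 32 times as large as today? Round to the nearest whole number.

At 1.1% it doubles every 70/1.1 ≈ 63.64 years.
32× is 5 doublings, so 5 × 63.64 ≈ 318 years.

approximately 318 years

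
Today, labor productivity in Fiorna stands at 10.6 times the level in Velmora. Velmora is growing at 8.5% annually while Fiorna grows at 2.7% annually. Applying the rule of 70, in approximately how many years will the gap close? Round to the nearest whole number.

roughly 41 years

Velmora gains on Fiorna at 8.5% − 2.7% = 5.8 points a year.
At that relative rate the gap halves every 70/5.8 ≈ 12.07 years.
A 10.6 times gap takes log₂(10.6) ≈ 3.41 halvings to close: 3.41 × 12.07 ≈ 41 years.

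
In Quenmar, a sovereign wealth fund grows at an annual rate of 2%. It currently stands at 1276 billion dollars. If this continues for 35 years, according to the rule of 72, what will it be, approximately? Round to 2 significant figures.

roughly 2500 billion dollars

Doubling time ≈ 72/2 = 36.00 years.
35 years is 35/36.00 ≈ 0.97 doublings, a factor of 2^0.97 ≈ 1.96.
1276 × 1.96 ≈ 2500 billion dollars.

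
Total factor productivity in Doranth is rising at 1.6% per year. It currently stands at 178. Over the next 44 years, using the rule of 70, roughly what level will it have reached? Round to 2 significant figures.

It doubles every 70/1.6 ≈ 43.75 years, so 44 years is 1.01 doublings.
2^1.01 ≈ 2.01; 178 × 2.01 ≈ 360.

roughly 360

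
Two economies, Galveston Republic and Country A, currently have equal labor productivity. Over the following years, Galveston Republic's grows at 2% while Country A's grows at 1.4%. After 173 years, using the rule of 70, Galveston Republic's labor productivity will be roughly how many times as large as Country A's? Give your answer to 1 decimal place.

Only the 0.6-point difference matters.
70/0.6 ≈ 116.67 years per doubling of the ratio; 173 years gives 1.48 doublings, so ≈ 2.8×.

about 2.8 times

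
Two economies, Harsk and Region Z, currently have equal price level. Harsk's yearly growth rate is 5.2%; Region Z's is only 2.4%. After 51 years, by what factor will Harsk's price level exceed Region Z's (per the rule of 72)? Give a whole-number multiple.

Only the 2.8-point difference matters.
72/2.8 ≈ 25.71 years per doubling of the ratio; 51 years gives 1.98 doublings, so ≈ 4×.

4 times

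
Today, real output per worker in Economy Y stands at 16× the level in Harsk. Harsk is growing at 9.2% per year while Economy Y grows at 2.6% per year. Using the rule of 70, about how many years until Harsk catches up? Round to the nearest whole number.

What matters is the difference: 6.6 pp.
Rule of 70 on the gap: the ratio halves every 70/6.6 ≈ 10.61 years.
A 16× gap closes after 4 halvings: 4 × 10.61 ≈ 42 years.

approximately 42 years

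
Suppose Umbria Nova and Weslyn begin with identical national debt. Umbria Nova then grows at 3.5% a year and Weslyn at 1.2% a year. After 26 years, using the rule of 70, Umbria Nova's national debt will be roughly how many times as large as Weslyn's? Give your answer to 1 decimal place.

roughly 1.8 times

Rate gap = 3.5% − 1.2% = 2.3 points.
The ratio doubles every 70/2.3 ≈ 30.43 years.
26/30.43 ≈ 0.85 doublings → ratio ≈ 2^0.85 ≈ 1.8.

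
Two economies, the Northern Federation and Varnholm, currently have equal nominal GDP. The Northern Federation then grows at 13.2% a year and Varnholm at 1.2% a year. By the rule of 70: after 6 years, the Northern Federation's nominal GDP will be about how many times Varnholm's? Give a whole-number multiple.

Rate gap = 13.2% − 1.2% = 12 points.
The ratio doubles every 70/12 ≈ 5.83 years.
6/5.83 ≈ 1.03 doublings → ratio ≈ 2^1.03 ≈ 2.

roughly 2 times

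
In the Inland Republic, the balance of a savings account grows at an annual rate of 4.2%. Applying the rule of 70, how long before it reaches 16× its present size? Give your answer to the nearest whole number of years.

about 67 years

Doubling time ≈ 70/4.2 = 16.67 years.
16 = 2^4, so 4 doublings → 67 years.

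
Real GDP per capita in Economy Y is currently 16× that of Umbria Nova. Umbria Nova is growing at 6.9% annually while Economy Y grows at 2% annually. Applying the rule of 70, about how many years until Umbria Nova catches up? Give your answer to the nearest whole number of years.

Umbria Nova gains on Economy Y at 6.9% − 2% = 4.9 points a year.
At that relative rate the gap halves every 70/4.9 ≈ 14.29 years.
A 16× gap closes after 4 halvings: 4 × 14.29 ≈ 57 years.

approximately 57 years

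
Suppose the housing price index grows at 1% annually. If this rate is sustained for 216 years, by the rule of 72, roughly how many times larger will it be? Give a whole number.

Doubling time ≈ 72/1 = 72.00 years.
216/72.00 ≈ 3 doublings, so about 2^3 = 8×.

around 8 times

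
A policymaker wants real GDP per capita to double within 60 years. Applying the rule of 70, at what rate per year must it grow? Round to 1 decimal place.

around 1.2%

70 / 60 ≈ 1.17, so about 1.2% per year.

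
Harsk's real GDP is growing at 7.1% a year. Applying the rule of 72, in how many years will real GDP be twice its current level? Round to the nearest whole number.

10 years

At 7.1%, doubling takes about 72/7.1 = 10.14 years.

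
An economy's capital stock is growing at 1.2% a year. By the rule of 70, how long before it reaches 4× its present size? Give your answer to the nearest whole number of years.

≈ 117 years

At 1.2% it doubles every 70/1.2 ≈ 58.33 years.
4× is 2 doublings, so 2 × 58.33 ≈ 117 years.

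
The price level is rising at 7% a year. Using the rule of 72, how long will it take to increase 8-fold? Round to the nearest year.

31 years

Doubling time ≈ 72/7 = 10.29 years.
Getting to 8× needs 3 doublings: 3 × 10.29 ≈ 31 years.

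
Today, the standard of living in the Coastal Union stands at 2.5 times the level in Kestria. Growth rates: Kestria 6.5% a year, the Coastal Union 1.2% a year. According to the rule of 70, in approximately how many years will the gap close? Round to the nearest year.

roughly 17 years

The growth-rate gap is 6.5% − 1.2% = 5.3 percentage points.
So the ratio between them halves every 70/5.3 ≈ 13.21 years.
A 2.5 times gap takes log₂(2.5) ≈ 1.32 halvings to close: 1.32 × 13.21 ≈ 17 years.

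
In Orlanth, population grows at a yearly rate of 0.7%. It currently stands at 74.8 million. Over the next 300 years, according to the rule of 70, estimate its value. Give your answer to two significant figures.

Doubling time ≈ 70/0.7 = 100.00 years.
300 years is 300/100.00 ≈ 3.00 doublings, a factor of 2^3.00 ≈ 8.00.
74.8 × 8.00 ≈ 600 million.

600 million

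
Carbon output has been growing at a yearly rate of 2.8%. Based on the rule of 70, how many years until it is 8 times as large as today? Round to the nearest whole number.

At 2.8% it doubles every 70/2.8 ≈ 25.00 years.
Getting to 8× needs 3 doublings: 3 × 25.00 ≈ 75 years.

≈ 75 years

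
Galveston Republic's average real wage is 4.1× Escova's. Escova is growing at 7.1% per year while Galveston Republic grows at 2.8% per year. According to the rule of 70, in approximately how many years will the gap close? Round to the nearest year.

roughly 33 years

Escova gains on Galveston Republic at 7.1% − 2.8% = 4.3 points a year.
At that relative rate the gap halves every 70/4.3 ≈ 16.28 years.
A 4.1× gap takes log₂(4.1) ≈ 2.04 halvings to close: 2.04 × 16.28 ≈ 33 years.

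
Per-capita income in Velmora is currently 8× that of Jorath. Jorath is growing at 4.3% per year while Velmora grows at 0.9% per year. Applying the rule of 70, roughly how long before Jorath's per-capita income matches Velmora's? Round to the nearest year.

What matters is the difference: 3.4 pp.
Rule of 70 on the gap: the ratio halves every 70/3.4 ≈ 20.59 years.
An 8× gap closes after 3 halvings: 3 × 20.59 ≈ 62 years.

roughly 62 years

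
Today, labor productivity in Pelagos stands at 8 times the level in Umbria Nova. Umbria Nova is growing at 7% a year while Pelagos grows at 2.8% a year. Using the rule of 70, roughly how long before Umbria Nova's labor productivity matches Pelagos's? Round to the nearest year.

What matters is the difference: 4.2 pp.
Rule of 70 on the gap: the ratio halves every 70/4.2 ≈ 16.67 years.
An 8 times gap closes after 3 halvings: 3 × 16.67 ≈ 50 years.

≈ 50 years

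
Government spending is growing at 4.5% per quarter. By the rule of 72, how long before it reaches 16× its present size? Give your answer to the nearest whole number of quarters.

One doubling takes 72/4.5 = 16.00 quarters.
Getting to 16× needs 4 doublings: 4 × 16.00 ≈ 64 quarters.

about 64 quarters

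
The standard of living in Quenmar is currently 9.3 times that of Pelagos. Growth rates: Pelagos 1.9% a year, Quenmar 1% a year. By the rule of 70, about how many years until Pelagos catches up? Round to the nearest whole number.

The growth-rate gap is 1.9% − 1% = 0.9 percentage points.
So the ratio between them halves every 70/0.9 ≈ 77.78 years.
A 9.3 times gap takes log₂(9.3) ≈ 3.22 halvings to close: 3.22 × 77.78 ≈ 250 years.

250 years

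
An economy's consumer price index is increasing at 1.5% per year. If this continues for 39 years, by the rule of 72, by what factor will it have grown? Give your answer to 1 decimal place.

Doubling time ≈ 72/1.5 = 48.00 years.
39 years / 48.00 ≈ 0.81 doublings → factor 2^0.81 ≈ 1.8.

1.8 times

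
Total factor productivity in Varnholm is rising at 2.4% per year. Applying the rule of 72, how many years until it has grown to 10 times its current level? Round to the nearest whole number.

At 2.4% it doubles every 72/2.4 ≈ 30.00 years.
10× is log₂ 10 ≈ 3.32 doublings, so ≈ 3.32 × 30.00 = 100 years.

roughly 100 years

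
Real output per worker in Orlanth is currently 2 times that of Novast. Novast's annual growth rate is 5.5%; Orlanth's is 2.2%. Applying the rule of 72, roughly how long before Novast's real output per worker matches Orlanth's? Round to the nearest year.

about 22 years

The growth-rate gap is 5.5% − 2.2% = 3.3 percentage points.
So the ratio between them halves every 72/3.3 ≈ 21.82 years.
A 2 times gap closes after 1 halving: 1 × 21.82 ≈ 22 years.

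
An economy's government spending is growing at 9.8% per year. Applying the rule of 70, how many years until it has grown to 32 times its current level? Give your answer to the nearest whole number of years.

Doubling time ≈ 70/9.8 = 7.14 years.
32 = 2^5, so 5 doublings → 36 years.

about 36 years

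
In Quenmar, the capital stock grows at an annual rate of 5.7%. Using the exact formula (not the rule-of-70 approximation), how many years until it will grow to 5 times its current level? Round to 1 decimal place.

29.0 years

t = ln(5) / ln(1 + 0.057) = 1.6094 / 0.055435 ≈ 29.03.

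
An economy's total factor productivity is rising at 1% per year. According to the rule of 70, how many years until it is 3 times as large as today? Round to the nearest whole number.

about 111 years

At 1% it doubles every 70/1 ≈ 70.00 years.
3× is log₂ 3 ≈ 1.58 doublings, so ≈ 1.58 × 70.00 = 111 years.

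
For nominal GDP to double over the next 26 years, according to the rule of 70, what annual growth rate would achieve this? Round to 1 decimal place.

around 2.7%

70 / 26 ≈ 2.69, so about 2.7% a year.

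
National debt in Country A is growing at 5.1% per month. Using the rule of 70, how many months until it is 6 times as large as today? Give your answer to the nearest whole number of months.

roughly 35 months

One doubling takes 70/5.1 = 13.73 months.
Reaching 6× takes log₂(6) ≈ 2.58 doublings.
2.58 × 13.73 ≈ 35 months.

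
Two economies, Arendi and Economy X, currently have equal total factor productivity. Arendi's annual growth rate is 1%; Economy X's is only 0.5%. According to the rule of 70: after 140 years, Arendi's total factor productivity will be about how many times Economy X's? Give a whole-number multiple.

Only the 0.5-point difference matters.
70/0.5 ≈ 140.00 years per doubling of the ratio; 140 years gives 1.00 doublings, so ≈ 2×.

about 2 times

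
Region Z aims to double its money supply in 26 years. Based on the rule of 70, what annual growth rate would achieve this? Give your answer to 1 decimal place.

about 2.7%

70 / 26 ≈ 2.69, so about 2.7% annually.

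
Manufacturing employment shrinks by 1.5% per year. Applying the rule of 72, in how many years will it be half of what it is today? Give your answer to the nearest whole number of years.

Falling at 1.5%, it halves about every 72/1.5 = 48.00 years.

48 years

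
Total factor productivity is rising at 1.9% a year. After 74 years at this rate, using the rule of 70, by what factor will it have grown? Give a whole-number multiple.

At 1.9% one doubling takes ≈ 36.84 years; 74 years is 2 of them, so ×4.

approximately 4 times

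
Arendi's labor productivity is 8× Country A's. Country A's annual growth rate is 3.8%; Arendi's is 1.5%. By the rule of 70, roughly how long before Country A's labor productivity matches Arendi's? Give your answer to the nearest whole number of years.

91 years

The growth-rate gap is 3.8% − 1.5% = 2.3 percentage points.
So the ratio between them halves every 70/2.3 ≈ 30.43 years.
An 8× gap closes after 3 halvings: 3 × 30.43 ≈ 91 years.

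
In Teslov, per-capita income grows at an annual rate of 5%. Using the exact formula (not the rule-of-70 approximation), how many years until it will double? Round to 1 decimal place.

t = ln(2) / ln(1 + 0.05) = 0.6931 / 0.048790 ≈ 14.21.

14.2 years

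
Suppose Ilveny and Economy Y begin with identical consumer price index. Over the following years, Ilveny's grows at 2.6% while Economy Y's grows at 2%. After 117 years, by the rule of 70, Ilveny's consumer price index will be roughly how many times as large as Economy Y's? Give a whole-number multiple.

around 2 times

Only the 0.6-point difference matters.
70/0.6 ≈ 116.67 years per doubling of the ratio; 117 years gives 1.00 doublings, so ≈ 2×.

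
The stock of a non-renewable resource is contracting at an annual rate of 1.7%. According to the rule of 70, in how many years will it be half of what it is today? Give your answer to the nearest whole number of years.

Falling at 1.7%, it halves about every 70/1.7 = 41.18 years.

around 41 years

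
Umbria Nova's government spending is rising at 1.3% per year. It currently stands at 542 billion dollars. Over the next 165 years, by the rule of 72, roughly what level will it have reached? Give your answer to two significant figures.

approximately 4300 billion dollars

Doubling time ≈ 72/1.3 = 55.38 years.
165 years is 165/55.38 ≈ 2.98 doublings, a factor of 2^2.98 ≈ 7.89.
542 × 7.89 ≈ 4300 billion dollars.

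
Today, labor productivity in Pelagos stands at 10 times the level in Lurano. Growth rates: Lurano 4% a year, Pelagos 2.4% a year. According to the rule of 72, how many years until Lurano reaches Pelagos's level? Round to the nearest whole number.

≈ 149 years

Lurano gains on Pelagos at 4% − 2.4% = 1.6 points a year.
At that relative rate the gap halves every 72/1.6 ≈ 45.00 years.
A 10 times gap takes log₂(10) ≈ 3.32 halvings to close: 3.32 × 45.00 ≈ 149 years.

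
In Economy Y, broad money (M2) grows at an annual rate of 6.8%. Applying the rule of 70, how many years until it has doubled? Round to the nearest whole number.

At 6.8%, doubling takes about 70/6.8 = 10.29 years.

approximately 10 years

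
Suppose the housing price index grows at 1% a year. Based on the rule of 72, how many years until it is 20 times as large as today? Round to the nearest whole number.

around 311 years

One doubling takes 72/1 = 72.00 years.
Reaching 20× takes log₂(20) ≈ 4.32 doublings.
4.32 × 72.00 ≈ 311 years.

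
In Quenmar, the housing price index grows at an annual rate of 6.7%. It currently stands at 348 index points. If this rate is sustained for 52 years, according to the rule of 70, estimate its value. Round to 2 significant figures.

around 11000 index points

It doubles every 70/6.7 ≈ 10.45 years, so 52 years is 4.98 doublings.
2^4.98 ≈ 31.56; 348 × 31.56 ≈ 11000 index points.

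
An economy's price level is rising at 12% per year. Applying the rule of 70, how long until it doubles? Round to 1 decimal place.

At 12%, doubling takes about 70/12 = 5.83 years.

about 5.8 years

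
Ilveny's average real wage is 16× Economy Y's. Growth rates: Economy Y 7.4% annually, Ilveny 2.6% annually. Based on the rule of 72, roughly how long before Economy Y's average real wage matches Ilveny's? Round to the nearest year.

What matters is the difference: 4.8 pp.
Rule of 72 on the gap: the ratio halves every 72/4.8 ≈ 15.00 years.
A 16× gap closes after 4 halvings: 4 × 15.00 ≈ 60 years.

around 60 years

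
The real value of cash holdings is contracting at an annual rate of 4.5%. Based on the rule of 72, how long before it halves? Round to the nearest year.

approximately 16 years

Falling at 4.5%, it halves about every 72/4.5 = 16.00 years.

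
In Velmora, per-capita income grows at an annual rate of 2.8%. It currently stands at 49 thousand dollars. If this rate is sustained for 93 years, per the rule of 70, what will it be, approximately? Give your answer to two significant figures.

Doubling time ≈ 70/2.8 = 25.00 years.
93 years is 93/25.00 ≈ 3.72 doublings, a factor of 2^3.72 ≈ 13.18.
49 × 13.18 ≈ 650 thousand dollars.

about 650 thousand dollars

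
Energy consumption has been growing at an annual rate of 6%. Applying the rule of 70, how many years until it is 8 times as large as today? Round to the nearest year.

At 6% it doubles every 70/6 ≈ 11.67 years.
8× is 3 doublings, so 3 × 11.67 ≈ 35 years.

about 35 years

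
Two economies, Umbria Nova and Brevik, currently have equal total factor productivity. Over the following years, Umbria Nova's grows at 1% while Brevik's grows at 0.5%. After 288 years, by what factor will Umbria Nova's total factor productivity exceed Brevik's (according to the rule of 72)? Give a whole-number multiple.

4 times

Rate gap = 1% − 0.5% = 0.5 points.
The ratio doubles every 72/0.5 ≈ 144.00 years.
288/144.00 ≈ 2.00 doublings → ratio ≈ 2^2.00 ≈ 4.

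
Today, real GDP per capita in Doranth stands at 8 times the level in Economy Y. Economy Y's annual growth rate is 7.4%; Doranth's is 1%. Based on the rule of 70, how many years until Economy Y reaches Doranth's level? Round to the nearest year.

approximately 33 years

The growth-rate gap is 7.4% − 1% = 6.4 percentage points.
So the ratio between them halves every 70/6.4 ≈ 10.94 years.
An 8 times gap closes after 3 halvings: 3 × 10.94 ≈ 33 years.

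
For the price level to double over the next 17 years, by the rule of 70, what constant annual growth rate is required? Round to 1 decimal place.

70 / 17 ≈ 4.12, so about 4.1% annually.

4.1% annually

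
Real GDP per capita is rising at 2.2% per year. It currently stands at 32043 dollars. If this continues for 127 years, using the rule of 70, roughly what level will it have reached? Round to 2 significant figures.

It doubles every 70/2.2 ≈ 31.82 years, so 127 years is 3.99 doublings.
2^3.99 ≈ 15.89; 32043 × 15.89 ≈ 510000 dollars.

510000 dollars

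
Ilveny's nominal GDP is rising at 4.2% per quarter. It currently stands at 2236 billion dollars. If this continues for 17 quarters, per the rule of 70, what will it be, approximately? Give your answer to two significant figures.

4500 billion dollars

Doubling time ≈ 70/4.2 = 16.67 quarters.
17 quarters is 17/16.67 ≈ 1.02 doublings, a factor of 2^1.02 ≈ 2.03.
2236 × 2.03 ≈ 4500 billion dollars.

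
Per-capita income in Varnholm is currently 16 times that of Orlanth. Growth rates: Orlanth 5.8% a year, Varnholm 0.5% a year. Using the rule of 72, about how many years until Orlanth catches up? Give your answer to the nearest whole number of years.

The growth-rate gap is 5.8% − 0.5% = 5.3 percentage points.
So the ratio between them halves every 72/5.3 ≈ 13.58 years.
A 16 times gap closes after 4 halvings: 4 × 13.58 ≈ 54 years.

roughly 54 years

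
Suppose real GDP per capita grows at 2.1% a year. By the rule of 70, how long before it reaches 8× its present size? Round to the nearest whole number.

At 2.1% it doubles every 70/2.1 ≈ 33.33 years.
8× is 3 doublings, so 3 × 33.33 ≈ 100 years.

around 100 years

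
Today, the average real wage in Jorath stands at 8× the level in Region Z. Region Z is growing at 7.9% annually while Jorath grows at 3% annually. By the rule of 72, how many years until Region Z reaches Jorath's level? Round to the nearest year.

44 years

The growth-rate gap is 7.9% − 3% = 4.9 percentage points.
So the ratio between them halves every 72/4.9 ≈ 14.69 years.
An 8× gap closes after 3 halvings: 3 × 14.69 ≈ 44 years.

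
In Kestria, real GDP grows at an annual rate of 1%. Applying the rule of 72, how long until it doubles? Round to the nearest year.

72 years

At 1%, doubling takes about 72/1 = 72.00 years.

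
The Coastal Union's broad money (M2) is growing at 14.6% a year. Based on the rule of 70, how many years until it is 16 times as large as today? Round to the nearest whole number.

around 19 years

Doubling time ≈ 70/14.6 = 4.79 years.
16 = 2^4, so 4 doublings → 19 years.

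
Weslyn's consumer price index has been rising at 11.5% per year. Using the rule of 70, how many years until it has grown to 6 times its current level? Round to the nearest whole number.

At 11.5% it doubles every 70/11.5 ≈ 6.09 years.
6× is log₂ 6 ≈ 2.58 doublings, so ≈ 2.58 × 6.09 = 16 years.

about 16 years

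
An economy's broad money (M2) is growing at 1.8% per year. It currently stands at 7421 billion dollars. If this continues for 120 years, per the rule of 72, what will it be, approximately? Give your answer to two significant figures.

It doubles every 72/1.8 ≈ 40.00 years, so 120 years is 3.00 doublings.
2^3.00 ≈ 8.00; 7421 × 8.00 ≈ 59000 billion dollars.

about 59000 billion dollars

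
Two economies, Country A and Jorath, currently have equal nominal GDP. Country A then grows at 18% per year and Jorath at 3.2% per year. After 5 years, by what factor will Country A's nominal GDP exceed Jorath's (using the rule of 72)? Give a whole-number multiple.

Country A pulls ahead at 14.8 pp per year, so the ratio doubles every 72/14.8 ≈ 4.86 years.
In 5 years that's 1.03 doublings: 2^1.03 ≈ 2.

2 times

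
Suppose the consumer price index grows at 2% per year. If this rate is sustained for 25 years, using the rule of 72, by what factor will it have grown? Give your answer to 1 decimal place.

Doubling time ≈ 72/2 = 36.00 years.
25 years / 36.00 ≈ 0.69 doublings → factor 2^0.69 ≈ 1.6.

around 1.6 times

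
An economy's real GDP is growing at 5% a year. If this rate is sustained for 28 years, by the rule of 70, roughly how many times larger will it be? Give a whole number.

≈ 4 times

Doubling time ≈ 70/5 = 14.00 years.
28/14.00 ≈ 2 doublings, so about 2^2 = 4×.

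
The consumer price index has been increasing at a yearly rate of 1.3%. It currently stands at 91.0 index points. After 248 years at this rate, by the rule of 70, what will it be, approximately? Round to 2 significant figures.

It doubles every 70/1.3 ≈ 53.85 years, so 248 years is 4.61 doublings.
2^4.61 ≈ 24.42; 91.0 × 24.42 ≈ 2200 index points.

approximately 2200 index points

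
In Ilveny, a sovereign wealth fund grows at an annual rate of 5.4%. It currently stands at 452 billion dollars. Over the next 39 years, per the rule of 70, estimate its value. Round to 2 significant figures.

about 3600 billion dollars

It doubles every 70/5.4 ≈ 12.96 years, so 39 years is 3.01 doublings.
2^3.01 ≈ 8.06; 452 × 8.06 ≈ 3600 billion dollars.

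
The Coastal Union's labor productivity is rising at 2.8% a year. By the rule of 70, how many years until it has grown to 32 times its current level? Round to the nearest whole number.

Doubling time ≈ 70/2.8 = 25.00 years.
Getting to 32× needs 5 doublings: 5 × 25.00 ≈ 125 years.

≈ 125 years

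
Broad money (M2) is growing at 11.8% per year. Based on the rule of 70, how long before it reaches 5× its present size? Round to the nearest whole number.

Doubling time ≈ 70/11.8 = 5.93 years.
Reaching 5× takes log₂(5) ≈ 2.32 doublings.
2.32 × 5.93 ≈ 14 years.

around 14 years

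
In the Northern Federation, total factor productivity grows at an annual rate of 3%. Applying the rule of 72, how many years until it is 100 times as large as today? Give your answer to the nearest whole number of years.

≈ 159 years

At 3% it doubles every 72/3 ≈ 24.00 years.
100× is log₂ 100 ≈ 6.64 doublings, so ≈ 6.64 × 24.00 = 159 years.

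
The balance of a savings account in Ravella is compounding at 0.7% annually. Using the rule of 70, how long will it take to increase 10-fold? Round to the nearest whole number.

approximately 332 years

Doubling time ≈ 70/0.7 = 100.00 years.
Reaching 10× takes log₂(10) ≈ 3.32 doublings.
3.32 × 100.00 ≈ 332 years.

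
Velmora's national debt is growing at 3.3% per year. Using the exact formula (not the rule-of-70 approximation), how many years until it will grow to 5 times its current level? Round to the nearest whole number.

50 years

t = ln(5) / ln(1 + 0.033) = 1.6094 / 0.032467 ≈ 49.57.
≈ 50 years.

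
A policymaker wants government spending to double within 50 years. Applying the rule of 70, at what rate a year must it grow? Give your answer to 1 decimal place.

roughly 1.4%

70 / 50 ≈ 1.40, so about 1.4% a year.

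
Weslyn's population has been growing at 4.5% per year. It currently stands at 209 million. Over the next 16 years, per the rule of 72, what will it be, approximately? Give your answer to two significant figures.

It doubles every 72/4.5 ≈ 16.00 years, so 16 years is 1.00 doublings.
2^1.00 ≈ 2.00; 209 × 2.00 ≈ 420 million.

around 420 million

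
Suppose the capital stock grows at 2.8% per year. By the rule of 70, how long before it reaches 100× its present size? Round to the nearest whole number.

At 2.8% it doubles every 70/2.8 ≈ 25.00 years.
100× is log₂ 100 ≈ 6.64 doublings, so ≈ 6.64 × 25.00 = 166 years.

roughly 166 years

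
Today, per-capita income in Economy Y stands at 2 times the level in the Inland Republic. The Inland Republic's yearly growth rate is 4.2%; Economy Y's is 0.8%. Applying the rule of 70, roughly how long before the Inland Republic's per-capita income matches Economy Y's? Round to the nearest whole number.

The growth-rate gap is 4.2% − 0.8% = 3.4 percentage points.
So the ratio between them halves every 70/3.4 ≈ 20.59 years.
A 2 times gap closes after 1 halving: 1 × 20.59 ≈ 21 years.

approximately 21 years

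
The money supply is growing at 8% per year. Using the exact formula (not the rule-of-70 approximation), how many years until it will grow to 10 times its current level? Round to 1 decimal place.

t = ln(10) / ln(1 + 0.08) = 2.3026 / 0.076961 ≈ 29.92.

29.9 years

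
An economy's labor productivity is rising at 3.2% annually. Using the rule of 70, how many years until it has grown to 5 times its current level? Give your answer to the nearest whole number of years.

Doubling time ≈ 70/3.2 = 21.88 years.
Reaching 5× takes log₂(5) ≈ 2.32 doublings.
2.32 × 21.88 ≈ 51 years.

roughly 51 years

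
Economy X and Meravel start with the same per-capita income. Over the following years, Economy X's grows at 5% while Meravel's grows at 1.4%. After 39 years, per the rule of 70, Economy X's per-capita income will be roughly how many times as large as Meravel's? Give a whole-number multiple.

Only the 3.6-point difference matters.
70/3.6 ≈ 19.44 years per doubling of the ratio; 39 years gives 2.01 doublings, so ≈ 4×.

about 4 times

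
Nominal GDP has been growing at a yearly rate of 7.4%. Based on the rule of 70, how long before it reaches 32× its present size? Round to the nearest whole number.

Doubling time ≈ 70/7.4 = 9.46 years.
32× is 5 doublings, so 5 × 9.46 ≈ 47 years.

around 47 years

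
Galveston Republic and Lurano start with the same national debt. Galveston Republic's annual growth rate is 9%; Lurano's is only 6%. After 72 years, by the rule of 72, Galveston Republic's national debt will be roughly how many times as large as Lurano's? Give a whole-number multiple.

Galveston Republic pulls ahead at 3 pp per year, so the ratio doubles every 72/3 ≈ 24.00 years.
In 72 years that's 3.00 doublings: 2^3.00 ≈ 8.

approximately 8 times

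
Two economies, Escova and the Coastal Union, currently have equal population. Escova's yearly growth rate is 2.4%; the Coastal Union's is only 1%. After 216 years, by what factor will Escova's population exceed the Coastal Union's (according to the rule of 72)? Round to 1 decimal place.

approximately 18.4 times

Rate gap = 2.4% − 1% = 1.4 points.
The ratio doubles every 72/1.4 ≈ 51.43 years.
216/51.43 ≈ 4.20 doublings → ratio ≈ 2^4.20 ≈ 18.4.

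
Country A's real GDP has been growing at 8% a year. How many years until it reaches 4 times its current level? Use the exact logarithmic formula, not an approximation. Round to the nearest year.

t = ln(4) / ln(1 + 0.08) = 1.3863 / 0.076961 ≈ 18.01.
≈ 18 years.

18 years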